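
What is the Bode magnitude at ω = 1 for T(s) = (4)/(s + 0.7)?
Substitute s = j*1: T(j1) = 1.87919 - 2.68456j.
|T(j1)| = sqrt(Re² + Im²) = 3.277.
20*log₁₀(3.277) = 10.31 dB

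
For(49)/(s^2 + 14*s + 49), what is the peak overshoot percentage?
Standard form: ωn²/(s²+2ζωn·s+ωn²) → ωn = 7, ζ = 1.
ζ ≥ 1, so the response is non-oscillatory: peak overshoot = 0%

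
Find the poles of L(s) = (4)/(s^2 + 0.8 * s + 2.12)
Set denominator = 0: s^2 + 0.8*s + 2.12 = 0 → Poles: -0.4 + 1.4j, -0.4 - 1.4j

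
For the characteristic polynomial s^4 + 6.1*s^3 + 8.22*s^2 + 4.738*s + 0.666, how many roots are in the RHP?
s^4 + 6.1*s^3 + 8.22*s^2 + 4.738*s + 0.666 = (s + 4.5)(s + 0.2)(s^2 + 1.4*s + 0.74). Poles: -0.2, -0.7 + 0.5j, -0.7 - 0.5j, -4.5. RHP poles (Re>0): 0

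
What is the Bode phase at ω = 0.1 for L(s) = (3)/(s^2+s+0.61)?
Substitute s = j*0.1: L(j0.1) = 4.86486 - 0.810811j.
∠L(j0.1) = atan2(Im, Re) = atan2(-0.810811, 4.86486) = -9.46°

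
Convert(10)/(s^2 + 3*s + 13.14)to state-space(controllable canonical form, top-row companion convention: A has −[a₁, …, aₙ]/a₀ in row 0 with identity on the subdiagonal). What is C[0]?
Reachable canonical form: C = numerator coefficients (right-aligned, zero-padded to length n).
num = 10, C = [[0, 10]].
C[0] = 0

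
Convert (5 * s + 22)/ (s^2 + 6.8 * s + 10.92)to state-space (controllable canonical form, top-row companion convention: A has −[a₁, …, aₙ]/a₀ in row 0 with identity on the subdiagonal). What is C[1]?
Reachable canonical form: C = numerator coefficients (right-aligned, zero-padded to length n).
num = 5*s + 22, C = [[5, 22]].
C[1] = 22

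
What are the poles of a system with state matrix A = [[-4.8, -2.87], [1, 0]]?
Eigenvalues solve det(λI - A) = 0.
Characteristic polynomial: λ^2 + 4.8*λ + 2.87 = 0.
Factor: (λ + 4.1)(λ + 0.7) = 0.
Roots: -0.7, -4.1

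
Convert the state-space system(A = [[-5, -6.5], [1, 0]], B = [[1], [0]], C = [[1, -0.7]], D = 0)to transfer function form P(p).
P(p) = C(pI - A)⁻¹B + D.
Characteristic polynomial det(pI - A) = p^2 + 5*p + 6.5.
Numerator from C·adj(pI-A)·B + D·det(pI-A) = p - 0.7.
P(p) = (p - 0.7)/(p^2 + 5*p + 6.5)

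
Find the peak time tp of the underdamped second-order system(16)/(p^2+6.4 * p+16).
Standard form: ωn²/(p²+2ζωn·p+ωn²) → ωn = 4, ζ = 0.8.
ωd = ωn·√(1-ζ²) = 4·√(1-0.8²) = 2.4.
tp = π/ωd = π/2.4 = 1.309 s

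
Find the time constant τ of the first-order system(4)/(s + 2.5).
First-order system: τ = -1/pole. Pole = -2.5. τ = -1/(-2.5) = 0.4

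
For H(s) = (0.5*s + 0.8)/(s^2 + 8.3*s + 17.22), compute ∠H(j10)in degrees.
Substitute s = j*10: H(j10) = 0.0253812 - 0.0349524j.
∠H(j10) = atan2(Im, Re) = atan2(-0.0349524, 0.0253812) = -54.01°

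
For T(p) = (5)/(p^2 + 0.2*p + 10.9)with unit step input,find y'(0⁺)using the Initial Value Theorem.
IVT: y'(0⁺) = lim_{p→∞} p²·Y(p) = lim_{p→∞} p·T(p).
deg(num) = 0, deg(den) = 2, relative degree = 2 ≥ 2, so p·T(p) → 0. Initial slope = 0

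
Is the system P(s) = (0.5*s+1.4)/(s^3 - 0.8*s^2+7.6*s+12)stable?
Denominator: s^3 - 0.8*s^2 + 7.6*s + 12 = (s + 1.2)(s^2 - 2*s + 10). Poles: -1.2, 1 + 3j, 1 - 3j. All Re(p)<0: No (unstable)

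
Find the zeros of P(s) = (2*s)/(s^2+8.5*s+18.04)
Set numerator = 0: 2*s = 0 → Zeros: 0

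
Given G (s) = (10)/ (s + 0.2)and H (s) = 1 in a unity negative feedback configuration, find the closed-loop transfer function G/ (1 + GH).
Closed-loop T = G/(1+GH).
Numerator: G_num * H_den = 10.
Denominator: G_den * H_den + G_num * H_num = (s + 0.2) + (10) = s + 10.2.
T(s) = (10)/(s + 10.2)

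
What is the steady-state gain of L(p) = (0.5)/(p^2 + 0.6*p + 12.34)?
DC gain = L(0) = num(0)/den(0) = 0.5/12.34 = 0.04052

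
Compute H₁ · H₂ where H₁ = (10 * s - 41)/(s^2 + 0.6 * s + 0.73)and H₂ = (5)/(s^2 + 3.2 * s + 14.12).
Series: H = H₁ · H₂ = (n₁·n₂)/(d₁·d₂).
Num: n₁·n₂ = 50*s - 205. Den: d₁·d₂ = s^4 + 3.8*s^3 + 16.77*s^2 + 10.808*s + 10.3076.
H(s) = (50*s - 205)/(s^4 + 3.8*s^3 + 16.77*s^2 + 10.808*s + 10.3076)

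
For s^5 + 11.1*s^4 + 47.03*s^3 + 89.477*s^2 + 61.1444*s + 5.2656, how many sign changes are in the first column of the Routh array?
Routh array:
s^5: [1, 47.03, 61.1444]; s^4: [11.1, 89.477, 5.2656]; s^3: [38.969, 60.67]; s^2: [72.1956, 5.2656]; s^1: [57.8278]; s^0: [5.2656]
First column: [1, 11.1, 38.969, 72.1956, 57.8278, 5.2656]. Sign changes = 0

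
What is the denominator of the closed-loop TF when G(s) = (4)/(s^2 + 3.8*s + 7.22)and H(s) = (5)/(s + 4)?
Characteristic poly = G_den * H_den + G_num * H_num = (s^3 + 7.8*s^2 + 22.42*s + 28.88) + (20) = s^3 + 7.8*s^2 + 22.42*s + 48.88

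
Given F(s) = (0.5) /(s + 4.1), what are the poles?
Set denominator = 0: s + 4.1 = 0 → Poles: -4.1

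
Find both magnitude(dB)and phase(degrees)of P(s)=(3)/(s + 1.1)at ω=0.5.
Substitute s = j*0.5: P(j0.5) = 2.26027 - 1.0274j.
|P| = 20*log₁₀(sqrt(Re²+Im²)) = 7.90 dB.
∠P = atan2(Im, Re) = -24.44°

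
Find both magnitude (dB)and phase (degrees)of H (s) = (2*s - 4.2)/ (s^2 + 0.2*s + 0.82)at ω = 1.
Substitute s = j*1: H(j1) = 15.9669 + 6.62983j.
|H| = 20*log₁₀(sqrt(Re²+Im²)) = 24.76 dB.
∠H = atan2(Im, Re) = 22.55°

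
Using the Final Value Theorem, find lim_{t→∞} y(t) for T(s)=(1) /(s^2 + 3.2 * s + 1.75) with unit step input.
FVT: lim_{t→∞} y(t) = lim_{s→0} s*Y(s) where Y(s) = T(s)/s.
= lim_{s→0} T(s) = T(0) = num(0)/den(0) = 1/1.75 = 0.5714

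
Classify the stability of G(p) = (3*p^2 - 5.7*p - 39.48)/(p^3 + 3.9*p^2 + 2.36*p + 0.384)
Denominator: p^3 + 3.9*p^2 + 2.36*p + 0.384 = (p + 0.3)(p + 0.4)(p + 3.2). Poles: -0.3, -0.4, -3.2. Stable (all poles in LHP)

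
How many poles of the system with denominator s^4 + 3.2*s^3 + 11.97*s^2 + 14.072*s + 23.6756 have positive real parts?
s^4 + 3.2*s^3 + 11.97*s^2 + 14.072*s + 23.6756 = (s^2 + 0.8*s + 3.77)(s^2 + 2.4*s + 6.28). Poles: -0.4 + 1.9j, -0.4 - 1.9j, -1.2 + 2.2j, -1.2 - 2.2j. RHP poles (Re>0): 0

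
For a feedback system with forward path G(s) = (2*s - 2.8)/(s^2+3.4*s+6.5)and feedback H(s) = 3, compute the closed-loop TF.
Closed-loop T = G/(1+GH).
Numerator: G_num * H_den = 2*s - 2.8.
Denominator: G_den * H_den + G_num * H_num = (s^2 + 3.4*s + 6.5) + (6*s - 8.4) = s^2 + 9.4*s - 1.9.
T(s) = (2*s - 2.8)/(s^2 + 9.4*s - 1.9)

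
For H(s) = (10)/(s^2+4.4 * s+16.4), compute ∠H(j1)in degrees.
Substitute s = j*1: H(j1) = 0.600343 - 0.171527j.
∠H(j1) = atan2(Im, Re) = atan2(-0.171527, 0.600343) = -15.95°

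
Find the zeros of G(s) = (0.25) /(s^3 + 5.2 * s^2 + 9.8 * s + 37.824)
Numerator is a nonzero constant (0.25) → Zeros: none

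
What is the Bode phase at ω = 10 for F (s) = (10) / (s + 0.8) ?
Substitute s = j*10: F(j10) = 0.0794913 - 0.993641j.
∠F(j10) = atan2(Im, Re) = atan2(-0.993641, 0.0794913) = -85.43°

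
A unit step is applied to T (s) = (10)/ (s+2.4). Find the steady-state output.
FVT: lim_{t→∞} y(t) = lim_{s→0} s*Y(s) where Y(s) = T(s)/s.
= lim_{s→0} T(s) = T(0) = num(0)/den(0) = 10/2.4 = 4.167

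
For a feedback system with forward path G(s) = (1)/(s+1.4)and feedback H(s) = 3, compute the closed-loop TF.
Closed-loop T = G/(1+GH).
Numerator: G_num * H_den = 1.
Denominator: G_den * H_den + G_num * H_num = (s + 1.4) + (3) = s + 4.4.
T(s) = (1)/(s + 4.4)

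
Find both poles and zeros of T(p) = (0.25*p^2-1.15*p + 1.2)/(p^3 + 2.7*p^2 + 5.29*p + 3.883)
Set denominator = 0: p^3 + 2.7*p^2 + 5.29*p + 3.883 = (p + 1.1)(p^2 + 1.6*p + 3.53) = 0 → Poles: -0.8 + 1.7j, -0.8 - 1.7j, -1.1
Set numerator = 0: 0.25*p^2 - 1.15*p + 1.2 = 0.25*(p - 1.6)(p - 3) = 0 → Zeros: 1.6, 3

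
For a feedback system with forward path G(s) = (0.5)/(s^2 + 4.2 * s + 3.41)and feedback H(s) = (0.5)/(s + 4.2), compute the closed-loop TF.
Closed-loop T = G/(1+GH).
Numerator: G_num * H_den = 0.5*s + 2.1.
Denominator: G_den * H_den + G_num * H_num = (s^3 + 8.4*s^2 + 21.05*s + 14.322) + (0.25) = s^3 + 8.4*s^2 + 21.05*s + 14.572.
T(s) = (0.5*s + 2.1)/(s^3 + 8.4*s^2 + 21.05*s + 14.572)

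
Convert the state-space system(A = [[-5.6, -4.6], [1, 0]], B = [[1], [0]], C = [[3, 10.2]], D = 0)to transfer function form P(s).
P(s) = C(sI - A)⁻¹B + D.
Characteristic polynomial det(sI - A) = s^2 + 5.6*s + 4.6.
Numerator from C·adj(sI-A)·B + D·det(sI-A) = 3*s + 10.2.
P(s) = (3*s + 10.2)/(s^2 + 5.6*s + 4.6)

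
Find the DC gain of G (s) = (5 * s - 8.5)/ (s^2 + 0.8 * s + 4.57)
DC gain = G(0) = num(0)/den(0) = -8.5/4.57 = -1.86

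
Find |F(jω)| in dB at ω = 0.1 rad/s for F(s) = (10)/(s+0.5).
Substitute s = j*0.1: F(j0.1) = 19.2308 - 3.84615j.
|F(j0.1)| = sqrt(Re² + Im²) = 19.61.
20*log₁₀(19.61) = 25.85 dB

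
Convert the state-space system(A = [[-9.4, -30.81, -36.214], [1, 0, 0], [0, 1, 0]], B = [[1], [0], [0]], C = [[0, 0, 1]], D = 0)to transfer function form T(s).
T(s) = C(sI - A)⁻¹B + D.
Characteristic polynomial det(sI - A) = s^3 + 9.4*s^2 + 30.81*s + 36.214.
Numerator from C·adj(sI-A)·B + D·det(sI-A) = 1.
T(s) = (1)/(s^3 + 9.4*s^2 + 30.81*s + 36.214)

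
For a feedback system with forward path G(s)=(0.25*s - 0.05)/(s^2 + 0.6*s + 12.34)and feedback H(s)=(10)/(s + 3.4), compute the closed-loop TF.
Closed-loop T = G/(1+GH).
Numerator: G_num * H_den = 0.25*s^2 + 0.8*s - 0.17.
Denominator: G_den * H_den + G_num * H_num = (s^3 + 4*s^2 + 14.38*s + 41.956) + (2.5*s - 0.5) = s^3 + 4*s^2 + 16.88*s + 41.456.
T(s) = (0.25*s^2 + 0.8*s - 0.17)/(s^3 + 4*s^2 + 16.88*s + 41.456)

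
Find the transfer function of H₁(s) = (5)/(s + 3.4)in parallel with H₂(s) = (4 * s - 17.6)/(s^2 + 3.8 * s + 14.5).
Parallel: H = H₁ + H₂ = (n₁·d₂ + n₂·d₁)/(d₁·d₂).
n₁·d₂ = 5*s^2 + 19*s + 72.5. n₂·d₁ = 4*s^2 - 4*s - 59.84. Sum = 9*s^2 + 15*s + 12.66. d₁·d₂ = s^3 + 7.2*s^2 + 27.42*s + 49.3.
H(s) = (9*s^2 + 15*s + 12.66)/(s^3 + 7.2*s^2 + 27.42*s + 49.3)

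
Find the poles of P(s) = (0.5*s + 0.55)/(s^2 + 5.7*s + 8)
Set denominator = 0: s^2 + 5.7*s + 8 = (s + 3.2)(s + 2.5) = 0 → Poles: -2.5, -3.2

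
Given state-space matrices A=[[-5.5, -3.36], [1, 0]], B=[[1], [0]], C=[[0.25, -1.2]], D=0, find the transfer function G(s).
G(s) = C(sI - A)⁻¹B + D.
Characteristic polynomial det(sI - A) = s^2 + 5.5*s + 3.36.
Numerator from C·adj(sI-A)·B + D·det(sI-A) = 0.25*s - 1.2.
G(s) = (0.25*s - 1.2)/(s^2 + 5.5*s + 3.36)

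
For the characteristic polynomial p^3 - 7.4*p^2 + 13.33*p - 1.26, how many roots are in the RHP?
p^3 - 7.4*p^2 + 13.33*p - 1.26 = (p - 2.8)(p - 4.5)(p - 0.1). Poles: 0.1, 2.8, 4.5. RHP poles (Re>0): 3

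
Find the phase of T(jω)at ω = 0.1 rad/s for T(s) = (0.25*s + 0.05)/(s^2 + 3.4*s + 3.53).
Substitute s = j*0.1: T(j0.1) = 0.0147529 + 0.00567727j.
∠T(j0.1) = atan2(Im, Re) = atan2(0.00567727, 0.0147529) = 21.05°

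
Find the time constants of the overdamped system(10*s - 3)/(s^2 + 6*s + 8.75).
Overdamped: real poles at -2.5, -3.5. τ = -1/pole → τ₁ = 0.4, τ₂ = 0.2857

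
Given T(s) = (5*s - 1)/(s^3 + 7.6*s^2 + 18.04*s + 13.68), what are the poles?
Set denominator = 0: s^3 + 7.6*s^2 + 18.04*s + 13.68 = (s + 3.8)(s + 1.8)(s + 2) = 0 → Poles: -1.8, -2, -3.8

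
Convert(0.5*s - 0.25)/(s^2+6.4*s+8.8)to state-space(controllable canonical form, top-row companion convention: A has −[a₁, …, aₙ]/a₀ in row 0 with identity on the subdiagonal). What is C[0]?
Reachable canonical form: C = numerator coefficients (right-aligned, zero-padded to length n).
num = 0.5*s - 0.25, C = [[0.5, -0.25]].
C[0] = 0.5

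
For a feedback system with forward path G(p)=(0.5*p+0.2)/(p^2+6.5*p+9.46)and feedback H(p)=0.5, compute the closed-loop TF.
Closed-loop T = G/(1+GH).
Numerator: G_num * H_den = 0.5*p + 0.2.
Denominator: G_den * H_den + G_num * H_num = (p^2 + 6.5*p + 9.46) + (0.25*p + 0.1) = p^2 + 6.75*p + 9.56.
T(p) = (0.5*p + 0.2)/(p^2 + 6.75*p + 9.56)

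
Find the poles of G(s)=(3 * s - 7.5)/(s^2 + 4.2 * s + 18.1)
Set denominator = 0: s^2 + 4.2*s + 18.1 = 0 → Poles: -2.1 + 3.7j, -2.1 - 3.7j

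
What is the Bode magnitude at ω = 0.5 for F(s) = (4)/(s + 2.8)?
Substitute s = j*0.5: F(j0.5) = 1.38443 - 0.247219j.
|F(j0.5)| = sqrt(Re² + Im²) = 1.406.
20*log₁₀(1.406) = 2.96 dB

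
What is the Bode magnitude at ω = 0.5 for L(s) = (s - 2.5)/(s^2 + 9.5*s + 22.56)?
Substitute s = j*0.5: L(j0.5) = -0.102633 + 0.044263j.
|L(j0.5)| = sqrt(Re² + Im²) = 0.1118.
20*log₁₀(0.1118) = -19.03 dB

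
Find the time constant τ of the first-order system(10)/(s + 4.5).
First-order system: τ = -1/pole. Pole = -4.5. τ = -1/(-4.5) = 0.2222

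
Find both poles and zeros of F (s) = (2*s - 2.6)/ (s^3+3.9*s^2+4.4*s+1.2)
Set denominator = 0: s^3 + 3.9*s^2 + 4.4*s + 1.2 = (s + 0.4)(s + 2)(s + 1.5) = 0 → Poles: -0.4, -1.5, -2
Set numerator = 0: 2*s - 2.6 = 0 → Zeros: 1.3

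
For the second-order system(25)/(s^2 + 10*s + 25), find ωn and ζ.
Standard form: ωn²/(s²+2ζωn·s+ωn²).
const=25=ωn² → ωn=5, s coeff=10=2ζωn → ζ=1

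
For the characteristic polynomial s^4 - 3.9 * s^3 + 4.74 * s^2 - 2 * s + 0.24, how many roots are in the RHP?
s^4 - 3.9*s^3 + 4.74*s^2 - 2*s + 0.24 = (s - 2)(s - 0.2)(s - 1.2)(s - 0.5). Poles: 0.2, 0.5, 1.2, 2. RHP poles (Re>0): 4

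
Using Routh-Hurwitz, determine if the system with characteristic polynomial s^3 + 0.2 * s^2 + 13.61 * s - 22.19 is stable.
Routh array:
s^3: [1, 13.61]; s^2: [0.2, -22.19]; s^1: [124.56]; s^0: [-22.19]
First column: [1, 0.2, 124.56, -22.19]. Sign changes = 1.
No, unstable (1 RHP root(s))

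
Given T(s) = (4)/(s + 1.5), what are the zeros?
Numerator is a nonzero constant (4) → Zeros: none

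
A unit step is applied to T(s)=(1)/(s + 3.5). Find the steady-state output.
FVT: lim_{t→∞} y(t) = lim_{s→0} s*Y(s) where Y(s) = T(s)/s.
= lim_{s→0} T(s) = T(0) = num(0)/den(0) = 1/3.5 = 0.2857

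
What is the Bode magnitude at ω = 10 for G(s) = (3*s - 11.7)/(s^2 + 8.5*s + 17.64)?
Substitute s = j*10: G(j10) = 0.250826 - 0.105389j.
|G(j10)| = sqrt(Re² + Im²) = 0.2721.
20*log₁₀(0.2721) = -11.31 dB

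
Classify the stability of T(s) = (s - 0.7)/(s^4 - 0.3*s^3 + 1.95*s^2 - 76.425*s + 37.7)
Denominator: s^4 - 0.3*s^3 + 1.95*s^2 - 76.425*s + 37.7 = (s - 4)(s - 0.5)(s^2 + 4.2*s + 18.85). Poles: -2.1 + 3.8j, -2.1 - 3.8j, 0.5, 4. Unstable (2 pole(s) in RHP)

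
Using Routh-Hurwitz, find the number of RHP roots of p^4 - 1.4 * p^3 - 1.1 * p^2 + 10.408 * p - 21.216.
Routh array:
p^4: [1, -1.1, -21.216]; p^3: [-1.4, 10.408]; p^2: [6.33429, -21.216]; p^1: [5.71885]; p^0: [-21.216]
First column: [1, -1.4, 6.33429, 5.71885, -21.216]. Sign changes = RHP roots = 3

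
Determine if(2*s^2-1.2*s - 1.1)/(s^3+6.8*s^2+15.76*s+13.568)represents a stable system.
Denominator: s^3 + 6.8*s^2 + 15.76*s + 13.568 = (s + 3.2)(s^2 + 3.6*s + 4.24). Poles: -1.8 + 1j, -1.8 - 1j, -3.2. All Re(p)<0: Yes (stable)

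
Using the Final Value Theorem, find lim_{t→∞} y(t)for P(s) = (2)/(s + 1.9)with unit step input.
FVT: lim_{t→∞} y(t) = lim_{s→0} s*Y(s) where Y(s) = P(s)/s.
= lim_{s→0} P(s) = P(0) = num(0)/den(0) = 2/1.9 = 1.053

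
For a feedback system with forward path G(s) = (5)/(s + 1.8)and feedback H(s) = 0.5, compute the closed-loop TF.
Closed-loop T = G/(1+GH).
Numerator: G_num * H_den = 5.
Denominator: G_den * H_den + G_num * H_num = (s + 1.8) + (2.5) = s + 4.3.
T(s) = (5)/(s + 4.3)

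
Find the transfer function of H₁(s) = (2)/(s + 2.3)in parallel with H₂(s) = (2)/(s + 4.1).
Parallel: H = H₁ + H₂ = (n₁·d₂ + n₂·d₁)/(d₁·d₂).
n₁·d₂ = 2*s + 8.2. n₂·d₁ = 2*s + 4.6. Sum = 4*s + 12.8. d₁·d₂ = s^2 + 6.4*s + 9.43.
H(s) = (4*s + 12.8)/(s^2 + 6.4*s + 9.43)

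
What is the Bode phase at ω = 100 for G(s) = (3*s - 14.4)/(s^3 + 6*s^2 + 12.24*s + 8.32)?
Substitute s = j*100: G(j100) = -0.000298425 - 3.23426e-05j.
∠G(j100) = atan2(Im, Re) = atan2(-3.23426e-05, -0.000298425) = -173.81°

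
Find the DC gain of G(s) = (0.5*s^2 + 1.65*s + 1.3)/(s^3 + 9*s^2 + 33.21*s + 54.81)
DC gain = G(0) = num(0)/den(0) = 1.3/54.81 = 0.02372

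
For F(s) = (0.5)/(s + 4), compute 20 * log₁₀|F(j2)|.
Substitute s = j*2: F(j2) = 0.1 - 0.05j.
|F(j2)| = sqrt(Re² + Im²) = 0.1118.
20*log₁₀(0.1118) = -19.03 dB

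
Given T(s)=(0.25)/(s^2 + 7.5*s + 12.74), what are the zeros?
Numerator is a nonzero constant (0.25) → Zeros: none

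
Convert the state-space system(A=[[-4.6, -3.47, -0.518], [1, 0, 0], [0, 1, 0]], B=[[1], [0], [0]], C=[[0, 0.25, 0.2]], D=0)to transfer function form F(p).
F(p) = C(pI - A)⁻¹B + D.
Characteristic polynomial det(pI - A) = p^3 + 4.6*p^2 + 3.47*p + 0.518.
Numerator from C·adj(pI-A)·B + D·det(pI-A) = 0.25*p + 0.2.
F(p) = (0.25*p + 0.2)/(p^3 + 4.6*p^2 + 3.47*p + 0.518)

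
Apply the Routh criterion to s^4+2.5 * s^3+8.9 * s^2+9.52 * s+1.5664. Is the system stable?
Routh array:
s^4: [1, 8.9, 1.5664]; s^3: [2.5, 9.52]; s^2: [5.092, 1.5664]; s^1: [8.75095]; s^0: [1.5664]
First column: [1, 2.5, 5.092, 8.75095, 1.5664]. Sign changes = 0.
Yes, stable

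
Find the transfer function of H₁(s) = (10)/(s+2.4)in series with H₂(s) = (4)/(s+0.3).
Series: H = H₁ · H₂ = (n₁·n₂)/(d₁·d₂).
Num: n₁·n₂ = 40. Den: d₁·d₂ = s^2 + 2.7*s + 0.72.
H(s) = (40)/(s^2 + 2.7*s + 0.72)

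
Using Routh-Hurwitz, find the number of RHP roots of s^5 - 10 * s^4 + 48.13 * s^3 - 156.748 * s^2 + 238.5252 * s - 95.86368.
Routh array:
s^5: [1, 48.13, 238.5252]; s^4: [-10, -156.748, -95.86368]; s^3: [32.4552, 228.939]; s^2: [-86.208, -95.86368]; s^1: [192.849]; s^0: [-95.86368]
First column: [1, -10, 32.4552, -86.208, 192.849, -95.86368]. Sign changes = RHP roots = 5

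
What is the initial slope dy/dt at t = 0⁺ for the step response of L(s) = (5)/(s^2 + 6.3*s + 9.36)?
IVT: y'(0⁺) = lim_{s→∞} s²·Y(s) = lim_{s→∞} s·L(s).
deg(num) = 0, deg(den) = 2, relative degree = 2 ≥ 2, so s·L(s) → 0. Initial slope = 0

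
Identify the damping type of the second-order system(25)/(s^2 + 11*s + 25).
Standard form: ωn²/(s²+2ζωn·s+ωn²) gives ωn=5, ζ=1.1.
Overdamped (ζ = 1.1 > 1)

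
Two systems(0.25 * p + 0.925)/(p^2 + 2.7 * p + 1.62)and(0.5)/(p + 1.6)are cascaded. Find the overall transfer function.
Series: H = H₁ · H₂ = (n₁·n₂)/(d₁·d₂).
Num: n₁·n₂ = 0.125*p + 0.4625. Den: d₁·d₂ = p^3 + 4.3*p^2 + 5.94*p + 2.592.
H(p) = (0.125*p + 0.4625)/(p^3 + 4.3*p^2 + 5.94*p + 2.592)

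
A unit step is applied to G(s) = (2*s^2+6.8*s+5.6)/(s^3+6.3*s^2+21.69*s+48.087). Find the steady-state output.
FVT: lim_{t→∞} y(t) = lim_{s→0} s*Y(s) where Y(s) = G(s)/s.
= lim_{s→0} G(s) = G(0) = num(0)/den(0) = 5.6/48.087 = 0.1165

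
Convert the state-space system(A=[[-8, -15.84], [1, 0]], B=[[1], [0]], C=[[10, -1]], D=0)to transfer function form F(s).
F(s) = C(sI - A)⁻¹B + D.
Characteristic polynomial det(sI - A) = s^2 + 8*s + 15.84.
Numerator from C·adj(sI-A)·B + D·det(sI-A) = 10*s - 1.
F(s) = (10*s - 1)/(s^2 + 8*s + 15.84)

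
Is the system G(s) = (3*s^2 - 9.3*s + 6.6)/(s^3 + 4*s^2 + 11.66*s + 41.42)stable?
Denominator: s^3 + 4*s^2 + 11.66*s + 41.42 = (s + 3.8)(s^2 + 0.2*s + 10.9). Poles: -0.1 + 3.3j, -0.1 - 3.3j, -3.8. All Re(p)<0: Yes (stable)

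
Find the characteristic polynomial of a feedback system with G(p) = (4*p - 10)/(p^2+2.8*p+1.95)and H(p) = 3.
Characteristic poly = G_den * H_den + G_num * H_num = (p^2 + 2.8*p + 1.95) + (12*p - 30) = p^2 + 14.8*p - 28.05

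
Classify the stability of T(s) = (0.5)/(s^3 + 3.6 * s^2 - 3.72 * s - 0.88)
Denominator: s^3 + 3.6*s^2 - 3.72*s - 0.88 = (s - 1)(s + 0.2)(s + 4.4). Poles: -0.2, -4.4, 1. Unstable (1 pole(s) in RHP)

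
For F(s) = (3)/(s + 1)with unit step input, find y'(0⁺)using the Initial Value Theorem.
IVT: y'(0⁺) = lim_{s→∞} s²·Y(s) = lim_{s→∞} s·F(s).
deg(num) = 0, deg(den) = 1, relative degree = 1, so s·F(s) → (leading num)/(leading den) = 3/1 = 3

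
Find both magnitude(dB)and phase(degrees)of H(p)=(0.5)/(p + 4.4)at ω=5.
Substitute p = j*5: H(j5) = 0.0495942 - 0.0563571j.
|H| = 20*log₁₀(sqrt(Re²+Im²)) = -22.49 dB.
∠H = atan2(Im, Re) = -48.65°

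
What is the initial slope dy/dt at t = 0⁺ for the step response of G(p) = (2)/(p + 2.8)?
IVT: y'(0⁺) = lim_{p→∞} p²·Y(p) = lim_{p→∞} p·G(p).
deg(num) = 0, deg(den) = 1, relative degree = 1, so p·G(p) → (leading num)/(leading den) = 2/1 = 2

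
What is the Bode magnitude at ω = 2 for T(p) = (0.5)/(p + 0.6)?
Substitute p = j*2: T(j2) = 0.0688073 - 0.229358j.
|T(j2)| = sqrt(Re² + Im²) = 0.2395.
20*log₁₀(0.2395) = -12.42 dB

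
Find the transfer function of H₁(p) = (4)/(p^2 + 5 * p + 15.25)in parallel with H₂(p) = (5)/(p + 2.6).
Parallel: H = H₁ + H₂ = (n₁·d₂ + n₂·d₁)/(d₁·d₂).
n₁·d₂ = 4*p + 10.4. n₂·d₁ = 5*p^2 + 25*p + 76.25. Sum = 5*p^2 + 29*p + 86.65. d₁·d₂ = p^3 + 7.6*p^2 + 28.25*p + 39.65.
H(p) = (5*p^2 + 29*p + 86.65)/(p^3 + 7.6*p^2 + 28.25*p + 39.65)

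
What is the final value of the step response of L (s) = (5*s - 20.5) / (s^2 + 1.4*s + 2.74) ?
FVT: lim_{t→∞} y(t) = lim_{s→0} s*Y(s) where Y(s) = L(s)/s.
= lim_{s→0} L(s) = L(0) = num(0)/den(0) = -20.5/2.74 = -7.482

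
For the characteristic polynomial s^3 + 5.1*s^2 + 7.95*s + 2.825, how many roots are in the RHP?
s^3 + 5.1*s^2 + 7.95*s + 2.825 = (s + 0.5)(s^2 + 4.6*s + 5.65). Poles: -0.5, -2.3 + 0.6j, -2.3 - 0.6j. RHP poles (Re>0): 0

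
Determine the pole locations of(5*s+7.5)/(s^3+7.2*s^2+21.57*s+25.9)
Set denominator = 0: s^3 + 7.2*s^2 + 21.57*s + 25.9 = (s + 2.8)(s^2 + 4.4*s + 9.25) = 0 → Poles: -2.2 + 2.1j, -2.2 - 2.1j, -2.8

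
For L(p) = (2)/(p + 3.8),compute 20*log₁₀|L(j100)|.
Substitute p = j*100: L(j100) = 0.000758904 - 0.0199712j.
|L(j100)| = sqrt(Re² + Im²) = 0.01999.
20*log₁₀(0.01999) = -33.99 dB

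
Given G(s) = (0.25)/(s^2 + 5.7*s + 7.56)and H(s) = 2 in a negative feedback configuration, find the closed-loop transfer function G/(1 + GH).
Closed-loop T = G/(1+GH).
Numerator: G_num * H_den = 0.25.
Denominator: G_den * H_den + G_num * H_num = (s^2 + 5.7*s + 7.56) + (0.5) = s^2 + 5.7*s + 8.06.
T(s) = (0.25)/(s^2 + 5.7*s + 8.06)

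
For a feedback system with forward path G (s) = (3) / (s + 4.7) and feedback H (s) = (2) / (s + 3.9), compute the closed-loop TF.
Closed-loop T = G/(1+GH).
Numerator: G_num * H_den = 3*s + 11.7.
Denominator: G_den * H_den + G_num * H_num = (s^2 + 8.6*s + 18.33) + (6) = s^2 + 8.6*s + 24.33.
T(s) = (3*s + 11.7)/(s^2 + 8.6*s + 24.33)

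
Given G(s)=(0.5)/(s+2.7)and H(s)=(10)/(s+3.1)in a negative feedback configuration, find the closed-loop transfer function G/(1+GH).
Closed-loop T = G/(1+GH).
Numerator: G_num * H_den = 0.5*s + 1.55.
Denominator: G_den * H_den + G_num * H_num = (s^2 + 5.8*s + 8.37) + (5) = s^2 + 5.8*s + 13.37.
T(s) = (0.5*s + 1.55)/(s^2 + 5.8*s + 13.37)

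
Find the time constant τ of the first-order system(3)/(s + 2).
First-order system: τ = -1/pole. Pole = -2. τ = -1/(-2) = 0.5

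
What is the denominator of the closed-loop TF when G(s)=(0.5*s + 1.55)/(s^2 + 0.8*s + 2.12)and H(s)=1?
Characteristic poly = G_den * H_den + G_num * H_num = (s^2 + 0.8*s + 2.12) + (0.5*s + 1.55) = s^2 + 1.3*s + 3.67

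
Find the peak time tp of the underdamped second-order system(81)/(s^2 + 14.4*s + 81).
Standard form: ωn²/(s²+2ζωn·s+ωn²) → ωn = 9, ζ = 0.8.
ωd = ωn·√(1-ζ²) = 9·√(1-0.8²) = 5.4.
tp = π/ωd = π/5.4 = 0.5818 s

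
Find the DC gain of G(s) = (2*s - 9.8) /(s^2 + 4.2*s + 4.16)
DC gain = G(0) = num(0)/den(0) = -9.8/4.16 = -2.356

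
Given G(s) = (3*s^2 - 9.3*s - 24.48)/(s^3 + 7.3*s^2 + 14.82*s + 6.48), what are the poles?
Set denominator = 0: s^3 + 7.3*s^2 + 14.82*s + 6.48 = (s + 0.6)(s + 2.7)(s + 4) = 0 → Poles: -0.6, -2.7, -4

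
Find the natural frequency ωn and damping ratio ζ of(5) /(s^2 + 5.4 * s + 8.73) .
Underdamped: complex pole -2.7 + 1.2j. ωn = |pole| = 2.955, ζ = -Re(pole)/ωn = 0.9138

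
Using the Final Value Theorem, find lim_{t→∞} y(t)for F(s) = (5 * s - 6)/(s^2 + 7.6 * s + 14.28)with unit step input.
FVT: lim_{t→∞} y(t) = lim_{s→0} s*Y(s) where Y(s) = F(s)/s.
= lim_{s→0} F(s) = F(0) = num(0)/den(0) = -6/14.28 = -0.4202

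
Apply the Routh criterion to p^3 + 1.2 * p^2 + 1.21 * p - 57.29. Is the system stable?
Routh array:
p^3: [1, 1.21]; p^2: [1.2, -57.29]; p^1: [48.9517]; p^0: [-57.29]
First column: [1, 1.2, 48.9517, -57.29]. Sign changes = 1.
No, unstable (1 RHP root(s))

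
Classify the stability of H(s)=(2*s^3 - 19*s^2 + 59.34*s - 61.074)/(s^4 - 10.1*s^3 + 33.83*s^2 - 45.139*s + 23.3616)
Denominator: s^4 - 10.1*s^3 + 33.83*s^2 - 45.139*s + 23.3616 = (s - 3.1)(s - 4.8)(s^2 - 2.2*s + 1.57). Poles: 1.1 + 0.6j, 1.1 - 0.6j, 3.1, 4.8. Unstable (4 pole(s) in RHP)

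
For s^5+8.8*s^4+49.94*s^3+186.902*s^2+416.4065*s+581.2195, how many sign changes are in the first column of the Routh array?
Routh array:
s^5: [1, 49.94, 416.4065]; s^4: [8.8, 186.902, 581.2195]; s^3: [28.7011, 350.359]; s^2: [79.4792, 581.2195]; s^1: [140.472]; s^0: [581.2195]
First column: [1, 8.8, 28.7011, 79.4792, 140.472, 581.2195]. Sign changes = 0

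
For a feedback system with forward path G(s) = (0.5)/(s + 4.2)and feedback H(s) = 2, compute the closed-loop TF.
Closed-loop T = G/(1+GH).
Numerator: G_num * H_den = 0.5.
Denominator: G_den * H_den + G_num * H_num = (s + 4.2) + (1) = s + 5.2.
T(s) = (0.5)/(s + 5.2)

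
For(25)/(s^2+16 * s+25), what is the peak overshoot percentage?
Standard form: ωn²/(s²+2ζωn·s+ωn²) → ωn = 5, ζ = 1.6.
ζ ≥ 1, so the response is non-oscillatory: peak overshoot = 0%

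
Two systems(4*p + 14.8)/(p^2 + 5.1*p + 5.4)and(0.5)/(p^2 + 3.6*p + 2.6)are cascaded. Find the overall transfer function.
Series: H = H₁ · H₂ = (n₁·n₂)/(d₁·d₂).
Num: n₁·n₂ = 2*p + 7.4. Den: d₁·d₂ = p^4 + 8.7*p^3 + 26.36*p^2 + 32.7*p + 14.04.
H(p) = (2*p + 7.4)/(p^4 + 8.7*p^3 + 26.36*p^2 + 32.7*p + 14.04)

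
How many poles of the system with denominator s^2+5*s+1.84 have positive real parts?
s^2 + 5*s + 1.84 = (s + 4.6)(s + 0.4). Poles: -0.4, -4.6. RHP poles (Re>0): 0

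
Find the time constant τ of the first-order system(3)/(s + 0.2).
First-order system: τ = -1/pole. Pole = -0.2. τ = -1/(-0.2) = 5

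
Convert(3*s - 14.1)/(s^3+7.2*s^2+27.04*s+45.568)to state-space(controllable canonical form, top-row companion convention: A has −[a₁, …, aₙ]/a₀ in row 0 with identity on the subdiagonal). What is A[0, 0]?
Reachable canonical form for den = s^3 + 7.2*s^2 + 27.04*s + 45.568: top row of A = -[a₁,a₂,...,aₙ]/a₀, ones on the subdiagonal, zeros elsewhere.
A = [[-7.2, -27.04, -45.568], [1, 0, 0], [0, 1, 0]].
A[0,0] = -7.2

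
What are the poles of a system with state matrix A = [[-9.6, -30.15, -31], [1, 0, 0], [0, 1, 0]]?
Eigenvalues solve det(λI - A) = 0.
Characteristic polynomial: λ^3 + 9.6*λ^2 + 30.15*λ + 31 = 0.
Factor: (λ + 4)(λ + 2.5)(λ + 3.1) = 0.
Roots: -2.5, -3.1, -4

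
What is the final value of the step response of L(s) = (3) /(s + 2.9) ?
FVT: lim_{t→∞} y(t) = lim_{s→0} s*Y(s) where Y(s) = L(s)/s.
= lim_{s→0} L(s) = L(0) = num(0)/den(0) = 3/2.9 = 1.034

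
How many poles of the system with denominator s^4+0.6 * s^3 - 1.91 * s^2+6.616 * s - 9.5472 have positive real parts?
s^4 + 0.6*s^3 - 1.91*s^2 + 6.616*s - 9.5472 = (s - 1.3)(s + 2.7)(s^2 - 0.8*s + 2.72). Poles: -2.7, 0.4 + 1.6j, 0.4 - 1.6j, 1.3. RHP poles (Re>0): 3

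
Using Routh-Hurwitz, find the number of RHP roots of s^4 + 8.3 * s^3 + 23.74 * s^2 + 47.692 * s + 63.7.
Routh array:
s^4: [1, 23.74, 63.7]; s^3: [8.3, 47.692]; s^2: [17.994, 63.7]; s^1: [18.3094]; s^0: [63.7]
First column: [1, 8.3, 17.994, 18.3094, 63.7]. Sign changes = RHP roots = 0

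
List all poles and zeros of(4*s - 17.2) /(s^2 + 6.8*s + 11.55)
Set denominator = 0: s^2 + 6.8*s + 11.55 = (s + 3.3)(s + 3.5) = 0 → Poles: -3.3, -3.5
Set numerator = 0: 4*s - 17.2 = 0 → Zeros: 4.3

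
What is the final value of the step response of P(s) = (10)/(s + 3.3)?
FVT: lim_{t→∞} y(t) = lim_{s→0} s*Y(s) where Y(s) = P(s)/s.
= lim_{s→0} P(s) = P(0) = num(0)/den(0) = 10/3.3 = 3.03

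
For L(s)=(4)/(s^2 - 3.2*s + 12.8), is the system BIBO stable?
Denominator: s^2 - 3.2*s + 12.8. Poles: 1.6 + 3.2j, 1.6 - 3.2j. All Re(p)<0: No (unstable)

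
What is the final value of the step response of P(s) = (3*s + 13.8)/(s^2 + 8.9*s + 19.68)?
FVT: lim_{t→∞} y(t) = lim_{s→0} s*Y(s) where Y(s) = P(s)/s.
= lim_{s→0} P(s) = P(0) = num(0)/den(0) = 13.8/19.68 = 0.7012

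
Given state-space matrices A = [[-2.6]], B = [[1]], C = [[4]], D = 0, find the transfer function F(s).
F(s) = C(sI - A)⁻¹B + D.
Characteristic polynomial det(sI - A) = s + 2.6.
Numerator from C·adj(sI-A)·B + D·det(sI-A) = 4.
F(s) = (4)/(s + 2.6)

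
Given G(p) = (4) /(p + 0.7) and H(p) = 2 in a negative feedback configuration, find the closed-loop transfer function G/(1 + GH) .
Closed-loop T = G/(1+GH).
Numerator: G_num * H_den = 4.
Denominator: G_den * H_den + G_num * H_num = (p + 0.7) + (8) = p + 8.7.
T(p) = (4)/(p + 8.7)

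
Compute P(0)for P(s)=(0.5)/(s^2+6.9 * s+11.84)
DC gain = P(0) = num(0)/den(0) = 0.5/11.84 = 0.04223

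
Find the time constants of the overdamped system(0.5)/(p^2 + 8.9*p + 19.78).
Overdamped: real poles at -4.3, -4.6. τ = -1/pole → τ₁ = 0.2326, τ₂ = 0.2174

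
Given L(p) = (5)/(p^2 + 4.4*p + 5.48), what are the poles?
Set denominator = 0: p^2 + 4.4*p + 5.48 = 0 → Poles: -2.2 + 0.8j, -2.2 - 0.8j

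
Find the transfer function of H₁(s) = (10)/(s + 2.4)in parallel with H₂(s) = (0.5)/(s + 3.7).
Parallel: H = H₁ + H₂ = (n₁·d₂ + n₂·d₁)/(d₁·d₂).
n₁·d₂ = 10*s + 37. n₂·d₁ = 0.5*s + 1.2. Sum = 10.5*s + 38.2. d₁·d₂ = s^2 + 6.1*s + 8.88.
H(s) = (10.5*s + 38.2)/(s^2 + 6.1*s + 8.88)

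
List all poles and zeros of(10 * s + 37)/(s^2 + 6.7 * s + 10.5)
Set denominator = 0: s^2 + 6.7*s + 10.5 = (s + 4.2)(s + 2.5) = 0 → Poles: -2.5, -4.2
Set numerator = 0: 10*s + 37 = 0 → Zeros: -3.7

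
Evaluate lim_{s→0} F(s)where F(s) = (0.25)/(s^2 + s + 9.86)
DC gain = F(0) = num(0)/den(0) = 0.25/9.86 = 0.02535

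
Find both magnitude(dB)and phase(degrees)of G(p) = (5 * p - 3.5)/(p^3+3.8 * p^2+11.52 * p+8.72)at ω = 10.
Substitute p = j*10: G(j10) = -0.046638 - 0.0235259j.
|G| = 20*log₁₀(sqrt(Re²+Im²)) = -25.64 dB.
∠G = atan2(Im, Re) = -153.23°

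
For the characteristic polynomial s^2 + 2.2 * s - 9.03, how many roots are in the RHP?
s^2 + 2.2*s - 9.03 = (s - 2.1)(s + 4.3). Poles: -4.3, 2.1. RHP poles (Re>0): 1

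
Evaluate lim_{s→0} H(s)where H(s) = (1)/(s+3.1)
DC gain = H(0) = num(0)/den(0) = 1/3.1 = 0.3226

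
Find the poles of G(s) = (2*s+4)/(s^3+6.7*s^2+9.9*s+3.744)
Set denominator = 0: s^3 + 6.7*s^2 + 9.9*s + 3.744 = (s + 1.3)(s + 4.8)(s + 0.6) = 0 → Poles: -0.6, -1.3, -4.8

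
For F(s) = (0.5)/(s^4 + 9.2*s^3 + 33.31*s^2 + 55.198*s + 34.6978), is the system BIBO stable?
Denominator: s^4 + 9.2*s^3 + 33.31*s^2 + 55.198*s + 34.6978 = (s + 1.9)(s + 2.3)(s^2 + 5*s + 7.94). Poles: -1.9, -2.3, -2.5 + 1.3j, -2.5 - 1.3j. All Re(p)<0: Yes (stable)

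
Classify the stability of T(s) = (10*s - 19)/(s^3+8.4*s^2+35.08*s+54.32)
Denominator: s^3 + 8.4*s^2 + 35.08*s + 54.32 = (s + 2.8)(s^2 + 5.6*s + 19.4). Poles: -2.8, -2.8 + 3.4j, -2.8 - 3.4j. Stable (all poles in LHP)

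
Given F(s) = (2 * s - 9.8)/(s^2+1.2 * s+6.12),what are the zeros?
Set numerator = 0: 2*s - 9.8 = 0 → Zeros: 4.9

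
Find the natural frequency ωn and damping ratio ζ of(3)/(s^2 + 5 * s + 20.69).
Underdamped: complex pole -2.5 + 3.8j. ωn = |pole| = 4.549, ζ = -Re(pole)/ωn = 0.5496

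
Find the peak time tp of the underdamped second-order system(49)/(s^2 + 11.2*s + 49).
Standard form: ωn²/(s²+2ζωn·s+ωn²) → ωn = 7, ζ = 0.8.
ωd = ωn·√(1-ζ²) = 7·√(1-0.8²) = 4.2.
tp = π/ωd = π/4.2 = 0.748 s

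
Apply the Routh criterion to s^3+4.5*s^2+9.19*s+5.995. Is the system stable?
Routh array:
s^3: [1, 9.19]; s^2: [4.5, 5.995]; s^1: [7.85778]; s^0: [5.995]
First column: [1, 4.5, 7.85778, 5.995]. Sign changes = 0.
Yes, stable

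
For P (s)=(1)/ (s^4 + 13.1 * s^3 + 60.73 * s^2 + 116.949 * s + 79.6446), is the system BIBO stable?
Denominator: s^4 + 13.1*s^3 + 60.73*s^2 + 116.949*s + 79.6446 = (s + 4.3)(s + 2.1)(s + 4.9)(s + 1.8). Poles: -1.8, -2.1, -4.3, -4.9. All Re(p)<0: Yes (stable)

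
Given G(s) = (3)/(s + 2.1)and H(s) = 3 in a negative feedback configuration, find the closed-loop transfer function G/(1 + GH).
Closed-loop T = G/(1+GH).
Numerator: G_num * H_den = 3.
Denominator: G_den * H_den + G_num * H_num = (s + 2.1) + (9) = s + 11.1.
T(s) = (3)/(s + 11.1)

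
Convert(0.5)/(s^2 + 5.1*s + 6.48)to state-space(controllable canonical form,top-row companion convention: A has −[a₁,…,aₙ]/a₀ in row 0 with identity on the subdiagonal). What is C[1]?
Reachable canonical form: C = numerator coefficients (right-aligned, zero-padded to length n).
num = 0.5, C = [[0, 0.5]].
C[1] = 0.5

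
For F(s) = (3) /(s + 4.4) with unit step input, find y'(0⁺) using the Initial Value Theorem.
IVT: y'(0⁺) = lim_{s→∞} s²·Y(s) = lim_{s→∞} s·F(s).
deg(num) = 0, deg(den) = 1, relative degree = 1, so s·F(s) → (leading num)/(leading den) = 3/1 = 3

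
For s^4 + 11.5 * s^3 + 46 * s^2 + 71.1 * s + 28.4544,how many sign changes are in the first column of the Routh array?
Routh array:
s^4: [1, 46, 28.4544]; s^3: [11.5, 71.1]; s^2: [39.8174, 28.4544]; s^1: [62.8818]; s^0: [28.4544]
First column: [1, 11.5, 39.8174, 62.8818, 28.4544]. Sign changes = 0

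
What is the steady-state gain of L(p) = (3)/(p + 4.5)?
DC gain = L(0) = num(0)/den(0) = 3/4.5 = 0.6667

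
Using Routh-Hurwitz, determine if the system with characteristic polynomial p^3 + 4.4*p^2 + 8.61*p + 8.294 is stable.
Routh array:
p^3: [1, 8.61]; p^2: [4.4, 8.294]; p^1: [6.725]; p^0: [8.294]
First column: [1, 4.4, 6.725, 8.294]. Sign changes = 0.
Yes, stable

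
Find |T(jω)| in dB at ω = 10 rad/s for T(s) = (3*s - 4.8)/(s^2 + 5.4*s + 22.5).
Substitute s = j*10: T(j10) = 0.223262 - 0.231534j.
|T(j10)| = sqrt(Re² + Im²) = 0.3216.
20*log₁₀(0.3216) = -9.85 dB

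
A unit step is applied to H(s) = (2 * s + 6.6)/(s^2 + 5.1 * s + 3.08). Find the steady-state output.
FVT: lim_{t→∞} y(t) = lim_{s→0} s*Y(s) where Y(s) = H(s)/s.
= lim_{s→0} H(s) = H(0) = num(0)/den(0) = 6.6/3.08 = 2.143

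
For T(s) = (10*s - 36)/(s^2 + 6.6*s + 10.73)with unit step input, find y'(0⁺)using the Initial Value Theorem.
IVT: y'(0⁺) = lim_{s→∞} s²·Y(s) = lim_{s→∞} s·T(s).
deg(num) = 1, deg(den) = 2, relative degree = 1, so s·T(s) → (leading num)/(leading den) = 10/1 = 10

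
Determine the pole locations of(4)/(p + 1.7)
Set denominator = 0: p + 1.7 = 0 → Poles: -1.7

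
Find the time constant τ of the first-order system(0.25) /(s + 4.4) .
First-order system: τ = -1/pole. Pole = -4.4. τ = -1/(-4.4) = 0.2273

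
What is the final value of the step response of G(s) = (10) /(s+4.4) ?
FVT: lim_{t→∞} y(t) = lim_{s→0} s*Y(s) where Y(s) = G(s)/s.
= lim_{s→0} G(s) = G(0) = num(0)/den(0) = 10/4.4 = 2.273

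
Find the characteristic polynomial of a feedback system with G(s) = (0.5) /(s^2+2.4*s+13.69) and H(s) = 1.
Characteristic poly = G_den * H_den + G_num * H_num = (s^2 + 2.4*s + 13.69) + (0.5) = s^2 + 2.4*s + 14.19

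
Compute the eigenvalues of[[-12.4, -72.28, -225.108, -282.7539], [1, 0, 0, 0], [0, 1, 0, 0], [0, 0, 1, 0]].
Eigenvalues solve det(λI - A) = 0.
Characteristic polynomial: λ^4 + 12.4*λ^3 + 72.28*λ^2 + 225.108*λ + 282.7539 = 0.
Factor: (λ + 3.9)(λ + 3.3)(λ^2 + 5.2*λ + 21.97) = 0.
Roots: -2.6 + 3.9j, -2.6 - 3.9j, -3.3, -3.9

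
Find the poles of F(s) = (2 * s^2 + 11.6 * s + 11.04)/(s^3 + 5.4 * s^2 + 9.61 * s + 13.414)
Set denominator = 0: s^3 + 5.4*s^2 + 9.61*s + 13.414 = (s + 3.8)(s^2 + 1.6*s + 3.53) = 0 → Poles: -0.8 + 1.7j, -0.8 - 1.7j, -3.8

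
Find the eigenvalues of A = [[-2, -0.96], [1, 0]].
Eigenvalues solve det(λI - A) = 0.
Characteristic polynomial: λ^2 + 2*λ + 0.96 = 0.
Factor: (λ + 1.2)(λ + 0.8) = 0.
Roots: -0.8, -1.2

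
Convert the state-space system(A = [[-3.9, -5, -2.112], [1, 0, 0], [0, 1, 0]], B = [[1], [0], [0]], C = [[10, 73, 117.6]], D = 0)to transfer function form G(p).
G(p) = C(pI - A)⁻¹B + D.
Characteristic polynomial det(pI - A) = p^3 + 3.9*p^2 + 5*p + 2.112.
Numerator from C·adj(pI-A)·B + D·det(pI-A) = 10*p^2 + 73*p + 117.6.
G(p) = (10*p^2 + 73*p + 117.6)/(p^3 + 3.9*p^2 + 5*p + 2.112)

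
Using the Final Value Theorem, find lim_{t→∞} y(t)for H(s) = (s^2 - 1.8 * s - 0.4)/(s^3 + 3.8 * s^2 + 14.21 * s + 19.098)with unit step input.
FVT: lim_{t→∞} y(t) = lim_{s→0} s*Y(s) where Y(s) = H(s)/s.
= lim_{s→0} H(s) = H(0) = num(0)/den(0) = -0.4/19.098 = -0.02094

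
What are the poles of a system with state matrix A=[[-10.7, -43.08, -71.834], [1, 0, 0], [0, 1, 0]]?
Eigenvalues solve det(λI - A) = 0.
Characteristic polynomial: λ^3 + 10.7*λ^2 + 43.08*λ + 71.834 = 0.
Factor: (λ + 4.9)(λ^2 + 5.8*λ + 14.66) = 0.
Roots: -2.9 + 2.5j, -2.9 - 2.5j, -4.9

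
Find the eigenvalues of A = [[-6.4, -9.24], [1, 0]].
Eigenvalues solve det(λI - A) = 0.
Characteristic polynomial: λ^2 + 6.4*λ + 9.24 = 0.
Factor: (λ + 2.2)(λ + 4.2) = 0.
Roots: -2.2, -4.2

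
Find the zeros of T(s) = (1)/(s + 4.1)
Numerator is a nonzero constant (1) → Zeros: none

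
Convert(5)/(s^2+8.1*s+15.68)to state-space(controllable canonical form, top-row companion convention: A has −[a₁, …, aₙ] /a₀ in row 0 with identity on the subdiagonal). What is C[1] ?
Reachable canonical form: C = numerator coefficients (right-aligned, zero-padded to length n).
num = 5, C = [[0, 5]].
C[1] = 5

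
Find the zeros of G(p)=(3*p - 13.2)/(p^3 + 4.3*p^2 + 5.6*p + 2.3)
Set numerator = 0: 3*p - 13.2 = 0 → Zeros: 4.4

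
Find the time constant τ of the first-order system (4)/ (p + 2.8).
First-order system: τ = -1/pole. Pole = -2.8. τ = -1/(-2.8) = 0.3571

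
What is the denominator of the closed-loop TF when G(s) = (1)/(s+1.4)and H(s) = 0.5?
Characteristic poly = G_den * H_den + G_num * H_num = (s + 1.4) + (0.5) = s + 1.9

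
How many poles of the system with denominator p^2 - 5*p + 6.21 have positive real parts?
p^2 - 5*p + 6.21 = (p - 2.3)(p - 2.7). Poles: 2.3, 2.7. RHP poles (Re>0): 2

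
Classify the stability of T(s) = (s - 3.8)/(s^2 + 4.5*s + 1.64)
Denominator: s^2 + 4.5*s + 1.64 = (s + 0.4)(s + 4.1). Poles: -0.4, -4.1. Stable (all poles in LHP)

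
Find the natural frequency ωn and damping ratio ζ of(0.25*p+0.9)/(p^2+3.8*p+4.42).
Underdamped: complex pole -1.9 + 0.9j. ωn = |pole| = 2.102, ζ = -Re(pole)/ωn = 0.9037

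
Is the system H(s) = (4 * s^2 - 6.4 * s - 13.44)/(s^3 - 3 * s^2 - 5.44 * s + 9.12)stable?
Denominator: s^3 - 3*s^2 - 5.44*s + 9.12 = (s - 3.8)(s - 1.2)(s + 2). Poles: -2, 1.2, 3.8. All Re(p)<0: No (unstable)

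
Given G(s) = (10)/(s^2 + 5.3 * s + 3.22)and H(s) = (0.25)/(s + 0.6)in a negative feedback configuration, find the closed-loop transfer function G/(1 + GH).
Closed-loop T = G/(1+GH).
Numerator: G_num * H_den = 10*s + 6.
Denominator: G_den * H_den + G_num * H_num = (s^3 + 5.9*s^2 + 6.4*s + 1.932) + (2.5) = s^3 + 5.9*s^2 + 6.4*s + 4.432.
T(s) = (10*s + 6)/(s^3 + 5.9*s^2 + 6.4*s + 4.432)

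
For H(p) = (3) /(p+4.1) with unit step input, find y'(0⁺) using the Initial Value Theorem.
IVT: y'(0⁺) = lim_{p→∞} p²·Y(p) = lim_{p→∞} p·H(p).
deg(num) = 0, deg(den) = 1, relative degree = 1, so p·H(p) → (leading num)/(leading den) = 3/1 = 3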